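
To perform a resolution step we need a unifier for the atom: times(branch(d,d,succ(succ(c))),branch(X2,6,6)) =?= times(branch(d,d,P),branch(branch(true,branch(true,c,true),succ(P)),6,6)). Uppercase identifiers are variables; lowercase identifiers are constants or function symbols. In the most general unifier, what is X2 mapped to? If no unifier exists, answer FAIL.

Decompose times/2: branch(d,d,succ(succ(c))) =?= branch(d,d,P),  branch(X2,6,6) =?= branch(branch(true,branch(true,c,true),succ(P)),6,6).
Decompose branch/3: d =?= d,  d =?= d,  succ(succ(c)) =?= P.
Delete trivial equation d =?= d.
Delete trivial equation d =?= d.
Bind P := succ(succ(c)); substituting into the remaining equation gives: branch(X2,6,6) =?= branch(branch(true,branch(true,c,true),succ(succ(succ(c)))),6,6).
Decompose branch/3: X2 =?= branch(true,branch(true,c,true),succ(succ(succ(c)))),  6 =?= 6,  6 =?= 6.
Bind X2 := branch(true,branch(true,c,true),succ(succ(succ(c)))); no other remaining equation mentions X2.
Delete trivial equation 6 =?= 6.
Delete trivial equation 6 =?= 6.
MGU = { P := succ(succ(c)), X2 := branch(true,branch(true,c,true),succ(succ(succ(c)))) }, so X2 := branch(true,branch(true,c,true),succ(succ(succ(c)))).

branch(true,branch(true,c,true),succ(succ(succ(c))))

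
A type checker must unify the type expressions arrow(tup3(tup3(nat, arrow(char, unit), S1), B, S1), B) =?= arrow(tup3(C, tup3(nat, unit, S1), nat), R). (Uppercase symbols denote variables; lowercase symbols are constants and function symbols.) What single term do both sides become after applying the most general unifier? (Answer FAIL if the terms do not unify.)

arrow(tup3(tup3(nat, arrow(char, unit), nat), tup3(nat, unit, nat), nat), tup3(nat, unit, nat))

Decompose arrow/2: tup3(tup3(nat, arrow(char, unit), S1), B, S1) =?= tup3(C, tup3(nat, unit, S1), nat),  B =?= R.
Decompose tup3/3: tup3(nat, arrow(char, unit), S1) =?= C,  B =?= tup3(nat, unit, S1),  S1 =?= nat.
Bind C := tup3(nat, arrow(char, unit), S1); no other remaining equation mentions C.
Bind B := tup3(nat, unit, S1); substituting into the one remaining equation that mentions B gives: tup3(nat, unit, S1) =?= R.
Bind S1 := nat; substituting into the remaining equation gives: tup3(nat, unit, nat) =?= R. Substituting into the earlier bindings gives C := tup3(nat, arrow(char, unit), nat), B := tup3(nat, unit, nat).
Bind R := tup3(nat, unit, nat).
Applying the MGU to either side gives arrow(tup3(tup3(nat, arrow(char, unit), nat), tup3(nat, unit, nat), nat), tup3(nat, unit, nat)).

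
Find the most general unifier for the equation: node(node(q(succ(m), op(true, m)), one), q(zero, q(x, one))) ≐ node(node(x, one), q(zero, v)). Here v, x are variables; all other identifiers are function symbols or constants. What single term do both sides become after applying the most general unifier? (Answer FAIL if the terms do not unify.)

Decompose node/2: node(q(succ(m), op(true, m)), one) ≐ node(x, one),  q(zero, q(x, one)) ≐ q(zero, v).
Decompose node/2: q(succ(m), op(true, m)) ≐ x,  one ≐ one.
Bind x := q(succ(m), op(true, m)); substituting into the one remaining equation that mentions x gives: q(zero, q(q(succ(m), op(true, m)), one)) ≐ q(zero, v).
Delete trivial equation one ≐ one.
Decompose q/2: zero ≐ zero,  q(q(succ(m), op(true, m)), one) ≐ v.
Delete trivial equation zero ≐ zero.
Bind v := q(q(succ(m), op(true, m)), one).
Applying the MGU to either side gives node(node(q(succ(m), op(true, m)), one), q(zero, q(q(succ(m), op(true, m)), one))).

node(node(q(succ(m), op(true, m)), one), q(zero, q(q(succ(m), op(true, m)), one)))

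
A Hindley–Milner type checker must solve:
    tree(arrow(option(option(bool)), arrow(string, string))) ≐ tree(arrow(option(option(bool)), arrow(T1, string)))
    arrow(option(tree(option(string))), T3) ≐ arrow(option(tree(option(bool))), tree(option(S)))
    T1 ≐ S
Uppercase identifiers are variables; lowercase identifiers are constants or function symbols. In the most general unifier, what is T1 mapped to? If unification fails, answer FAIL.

FAIL

Decompose tree/1: arrow(option(option(bool)), arrow(string, string)) ≐ arrow(option(option(bool)), arrow(T1, string)).
Decompose arrow/2: option(option(bool)) ≐ option(option(bool)),  arrow(string, string) ≐ arrow(T1, string).
Delete trivial equation option(option(bool)) ≐ option(option(bool)).
Decompose arrow/2: string ≐ T1,  string ≐ string.
Bind T1 := string; substituting into the one remaining equation that mentions T1 gives: string ≐ S.
Delete trivial equation string ≐ string.
Decompose arrow/2: option(tree(option(string))) ≐ option(tree(option(bool))),  T3 ≐ tree(option(S)).
Decompose option/1: tree(option(string)) ≐ tree(option(bool)).
Decompose tree/1: option(string) ≐ option(bool).
Decompose option/1: string ≐ bool.
Clash: constants string and bool differ; no unifier exists.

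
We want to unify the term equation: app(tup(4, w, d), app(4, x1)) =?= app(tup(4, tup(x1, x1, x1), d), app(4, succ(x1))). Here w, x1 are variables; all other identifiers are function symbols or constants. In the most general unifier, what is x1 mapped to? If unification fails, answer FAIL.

FAIL

Decompose app/2: tup(4, w, d) =?= tup(4, tup(x1, x1, x1), d),  app(4, x1) =?= app(4, succ(x1)).
Decompose tup/3: 4 =?= 4,  w =?= tup(x1, x1, x1),  d =?= d.
Delete trivial equation 4 =?= 4.
Bind w := tup(x1, x1, x1); no other remaining equation mentions w.
Delete trivial equation d =?= d.
Decompose app/2: 4 =?= 4,  x1 =?= succ(x1).
Delete trivial equation 4 =?= 4.
Occurs check fails: x1 occurs in succ(x1); the equation x1 =?= succ(x1) has no finite solution.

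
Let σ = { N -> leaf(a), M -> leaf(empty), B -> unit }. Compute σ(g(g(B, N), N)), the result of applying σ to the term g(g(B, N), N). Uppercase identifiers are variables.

Replace each occurrence of N with leaf(a).
Replace each occurrence of B with unit.
Result: g(g(unit, leaf(a)), leaf(a)).

g(g(unit, leaf(a)), leaf(a))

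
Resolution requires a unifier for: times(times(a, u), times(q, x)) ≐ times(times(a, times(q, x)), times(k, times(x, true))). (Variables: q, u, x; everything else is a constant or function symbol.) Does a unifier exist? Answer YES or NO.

NO

Decompose times/2: times(a, u) ≐ times(a, times(q, x)),  times(q, x) ≐ times(k, times(x, true)).
Decompose times/2: a ≐ a,  u ≐ times(q, x).
Delete trivial equation a ≐ a.
Bind u := times(q, x); no other remaining equation mentions u.
Decompose times/2: q ≐ k,  x ≐ times(x, true).
Bind q := k; no other remaining equation mentions q. Substituting into the earlier binding gives u := times(k, x).
Occurs check fails: x occurs in times(x, true); the equation x ≐ times(x, true) has no finite solution.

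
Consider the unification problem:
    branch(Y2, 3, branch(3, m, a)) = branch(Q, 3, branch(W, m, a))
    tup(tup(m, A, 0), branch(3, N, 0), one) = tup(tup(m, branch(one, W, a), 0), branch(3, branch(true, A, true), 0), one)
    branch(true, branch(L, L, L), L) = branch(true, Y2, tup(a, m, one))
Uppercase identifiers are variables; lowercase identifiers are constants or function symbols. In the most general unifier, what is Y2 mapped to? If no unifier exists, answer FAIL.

branch(tup(a, m, one), tup(a, m, one), tup(a, m, one))

Decompose branch/3: Y2 = Q,  3 = 3,  branch(3, m, a) = branch(W, m, a).
Bind Y2 := Q; substituting into the one remaining equation that mentions Y2 gives: branch(true, branch(L, L, L), L) = branch(true, Q, tup(a, m, one)).
Delete trivial equation 3 = 3.
Decompose branch/3: 3 = W,  m = m,  a = a.
Bind W := 3; substituting into the one remaining equation that mentions W gives: tup(tup(m, A, 0), branch(3, N, 0), one) = tup(tup(m, branch(one, 3, a), 0), branch(3, branch(true, A, true), 0), one).
Delete trivial equation m = m.
Delete trivial equation a = a.
Decompose tup/3: tup(m, A, 0) = tup(m, branch(one, 3, a), 0),  branch(3, N, 0) = branch(3, branch(true, A, true), 0),  one = one.
Decompose tup/3: m = m,  A = branch(one, 3, a),  0 = 0.
Delete trivial equation m = m.
Bind A := branch(one, 3, a); substituting into the one remaining equation that mentions A gives: branch(3, N, 0) = branch(3, branch(true, branch(one, 3, a), true), 0).
Delete trivial equation 0 = 0.
Decompose branch/3: 3 = 3,  N = branch(true, branch(one, 3, a), true),  0 = 0.
Delete trivial equation 3 = 3.
Bind N := branch(true, branch(one, 3, a), true); no other remaining equation mentions N.
Delete trivial equation 0 = 0.
Delete trivial equation one = one.
Decompose branch/3: true = true,  branch(L, L, L) = Q,  L = tup(a, m, one).
Delete trivial equation true = true.
Bind Q := branch(L, L, L); no other remaining equation mentions Q. Substituting into the earlier binding gives Y2 := branch(L, L, L).
Bind L := tup(a, m, one). Substituting into the earlier bindings gives Y2 := branch(tup(a, m, one), tup(a, m, one), tup(a, m, one)), Q := branch(tup(a, m, one), tup(a, m, one), tup(a, m, one)).
MGU = { Y2 ↦ branch(tup(a, m, one), tup(a, m, one), tup(a, m, one)), W ↦ 3, A ↦ branch(one, 3, a), N ↦ branch(true, branch(one, 3, a), true), Q ↦ branch(tup(a, m, one), tup(a, m, one), tup(a, m, one)), L ↦ tup(a, m, one) }, so Y2 ↦ branch(tup(a, m, one), tup(a, m, one), tup(a, m, one)).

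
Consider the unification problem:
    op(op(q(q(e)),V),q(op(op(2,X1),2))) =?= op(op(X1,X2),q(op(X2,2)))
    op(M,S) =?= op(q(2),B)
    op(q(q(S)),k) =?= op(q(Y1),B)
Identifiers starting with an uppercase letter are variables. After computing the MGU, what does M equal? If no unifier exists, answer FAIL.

Decompose op/2: op(q(q(e)),V) =?= op(X1,X2),  q(op(op(2,X1),2)) =?= q(op(X2,2)).
Decompose op/2: q(q(e)) =?= X1,  V =?= X2.
Bind X1 := q(q(e)); substituting into the one remaining equation that mentions X1 gives: q(op(op(2,q(q(e))),2)) =?= q(op(X2,2)).
Bind V := X2; no other remaining equation mentions V.
Decompose q/1: op(op(2,q(q(e))),2) =?= op(X2,2).
Decompose op/2: op(2,q(q(e))) =?= X2,  2 =?= 2.
Bind X2 := op(2,q(q(e))); no other remaining equation mentions X2. Substituting into the earlier binding gives V := op(2,q(q(e))).
Delete trivial equation 2 =?= 2.
Decompose op/2: M =?= q(2),  S =?= B.
Bind M := q(2); no other remaining equation mentions M.
Bind S := B; substituting into the remaining equation gives: op(q(q(B)),k) =?= op(q(Y1),B).
Decompose op/2: q(q(B)) =?= q(Y1),  k =?= B.
Decompose q/1: q(B) =?= Y1.
Bind Y1 := q(B); no other remaining equation mentions Y1.
Bind B := k. Substituting into the earlier bindings gives S := k, Y1 := q(k).
MGU = { X1 -> q(q(e)), V -> op(2,q(q(e))), X2 -> op(2,q(q(e))), M -> q(2), S -> k, Y1 -> q(k), B -> k }, so M -> q(2).

q(2)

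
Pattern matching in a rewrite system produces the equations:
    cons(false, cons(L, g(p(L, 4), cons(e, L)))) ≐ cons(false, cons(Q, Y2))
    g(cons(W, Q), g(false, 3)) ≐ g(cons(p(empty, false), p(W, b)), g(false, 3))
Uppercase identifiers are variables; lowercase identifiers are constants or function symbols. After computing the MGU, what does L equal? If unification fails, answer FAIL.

p(p(empty, false), b)

Decompose cons/2: false ≐ false,  cons(L, g(p(L, 4), cons(e, L))) ≐ cons(Q, Y2).
Delete trivial equation false ≐ false.
Decompose cons/2: L ≐ Q,  g(p(L, 4), cons(e, L)) ≐ Y2.
Bind L := Q; substituting into the one remaining equation that mentions L gives: g(p(Q, 4), cons(e, Q)) ≐ Y2.
Bind Y2 := g(p(Q, 4), cons(e, Q)); no other remaining equation mentions Y2.
Decompose g/2: cons(W, Q) ≐ cons(p(empty, false), p(W, b)),  g(false, 3) ≐ g(false, 3).
Decompose cons/2: W ≐ p(empty, false),  Q ≐ p(W, b).
Bind W := p(empty, false); substituting into the one remaining equation that mentions W gives: Q ≐ p(p(empty, false), b).
Bind Q := p(p(empty, false), b); no other remaining equation mentions Q. Substituting into the earlier bindings gives L := p(p(empty, false), b), Y2 := g(p(p(p(empty, false), b), 4), cons(e, p(p(empty, false), b))).
Delete trivial equation g(false, 3) ≐ g(false, 3).
MGU = { L ↦ p(p(empty, false), b), Y2 ↦ g(p(p(p(empty, false), b), 4), cons(e, p(p(empty, false), b))), W ↦ p(empty, false), Q ↦ p(p(empty, false), b) }, so L ↦ p(p(empty, false), b).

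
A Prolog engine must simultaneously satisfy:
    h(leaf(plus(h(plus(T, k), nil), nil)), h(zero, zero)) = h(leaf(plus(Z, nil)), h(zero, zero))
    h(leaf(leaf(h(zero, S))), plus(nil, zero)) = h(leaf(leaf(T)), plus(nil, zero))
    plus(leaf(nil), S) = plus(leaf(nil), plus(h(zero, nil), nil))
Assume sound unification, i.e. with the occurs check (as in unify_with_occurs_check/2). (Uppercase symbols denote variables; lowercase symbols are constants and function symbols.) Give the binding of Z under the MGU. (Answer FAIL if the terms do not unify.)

Decompose h/2: leaf(plus(h(plus(T, k), nil), nil)) = leaf(plus(Z, nil)),  h(zero, zero) = h(zero, zero).
Decompose leaf/1: plus(h(plus(T, k), nil), nil) = plus(Z, nil).
Decompose plus/2: h(plus(T, k), nil) = Z,  nil = nil.
Bind Z := h(plus(T, k), nil); no other remaining equation mentions Z.
Delete trivial equation nil = nil.
Delete trivial equation h(zero, zero) = h(zero, zero).
Decompose h/2: leaf(leaf(h(zero, S))) = leaf(leaf(T)),  plus(nil, zero) = plus(nil, zero).
Decompose leaf/1: leaf(h(zero, S)) = leaf(T).
Decompose leaf/1: h(zero, S) = T.
Bind T := h(zero, S); no other remaining equation mentions T. Substituting into the earlier binding gives Z := h(plus(h(zero, S), k), nil).
Delete trivial equation plus(nil, zero) = plus(nil, zero).
Decompose plus/2: leaf(nil) = leaf(nil),  S = plus(h(zero, nil), nil).
Delete trivial equation leaf(nil) = leaf(nil).
Bind S := plus(h(zero, nil), nil). Substituting into the earlier bindings gives Z := h(plus(h(zero, plus(h(zero, nil), nil)), k), nil), T := h(zero, plus(h(zero, nil), nil)).
MGU = { Z = h(plus(h(zero, plus(h(zero, nil), nil)), k), nil), T = h(zero, plus(h(zero, nil), nil)), S = plus(h(zero, nil), nil) }, so Z = h(plus(h(zero, plus(h(zero, nil), nil)), k), nil).

h(plus(h(zero, plus(h(zero, nil), nil)), k), nil)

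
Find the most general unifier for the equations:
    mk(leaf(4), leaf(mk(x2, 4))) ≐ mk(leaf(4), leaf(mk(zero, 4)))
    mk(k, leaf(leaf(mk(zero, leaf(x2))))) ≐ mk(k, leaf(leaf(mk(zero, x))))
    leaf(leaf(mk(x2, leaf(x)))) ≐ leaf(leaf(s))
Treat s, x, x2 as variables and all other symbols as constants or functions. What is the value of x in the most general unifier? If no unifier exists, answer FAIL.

leaf(zero)

Decompose mk/2: leaf(4) ≐ leaf(4),  leaf(mk(x2, 4)) ≐ leaf(mk(zero, 4)).
Delete trivial equation leaf(4) ≐ leaf(4).
Decompose leaf/1: mk(x2, 4) ≐ mk(zero, 4).
Decompose mk/2: x2 ≐ zero,  4 ≐ 4.
Bind x2 := zero; substituting into the 2 remaining equations that mention x2 gives: mk(k, leaf(leaf(mk(zero, leaf(zero))))) ≐ mk(k, leaf(leaf(mk(zero, x)))),  leaf(leaf(mk(zero, leaf(x)))) ≐ leaf(leaf(s)).
Delete trivial equation 4 ≐ 4.
Decompose mk/2: k ≐ k,  leaf(leaf(mk(zero, leaf(zero)))) ≐ leaf(leaf(mk(zero, x))).
Delete trivial equation k ≐ k.
Decompose leaf/1: leaf(mk(zero, leaf(zero))) ≐ leaf(mk(zero, x)).
Decompose leaf/1: mk(zero, leaf(zero)) ≐ mk(zero, x).
Decompose mk/2: zero ≐ zero,  leaf(zero) ≐ x.
Delete trivial equation zero ≐ zero.
Bind x := leaf(zero); substituting into the remaining equation gives: leaf(leaf(mk(zero, leaf(leaf(zero))))) ≐ leaf(leaf(s)).
Decompose leaf/1: leaf(mk(zero, leaf(leaf(zero)))) ≐ leaf(s).
Decompose leaf/1: mk(zero, leaf(leaf(zero))) ≐ s.
Bind s := mk(zero, leaf(leaf(zero))).
MGU = { x2 ↦ zero, x ↦ leaf(zero), s ↦ mk(zero, leaf(leaf(zero))) }, so x ↦ leaf(zero).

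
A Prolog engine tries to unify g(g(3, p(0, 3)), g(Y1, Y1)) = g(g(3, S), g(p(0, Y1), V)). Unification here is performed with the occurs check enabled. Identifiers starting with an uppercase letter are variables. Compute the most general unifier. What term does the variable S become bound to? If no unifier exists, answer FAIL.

Decompose g/2: g(3, p(0, 3)) = g(3, S),  g(Y1, Y1) = g(p(0, Y1), V).
Decompose g/2: 3 = 3,  p(0, 3) = S.
Delete trivial equation 3 = 3.
Bind S := p(0, 3); no other remaining equation mentions S.
Decompose g/2: Y1 = p(0, Y1),  Y1 = V.
Occurs check fails: Y1 occurs in p(0, Y1); the equation Y1 = p(0, Y1) has no finite solution.

FAIL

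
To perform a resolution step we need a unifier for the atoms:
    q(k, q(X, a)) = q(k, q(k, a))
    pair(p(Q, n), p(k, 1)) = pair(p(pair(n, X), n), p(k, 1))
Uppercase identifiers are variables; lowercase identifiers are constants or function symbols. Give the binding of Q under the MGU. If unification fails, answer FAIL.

Decompose q/2: k = k,  q(X, a) = q(k, a).
Delete trivial equation k = k.
Decompose q/2: X = k,  a = a.
Bind X := k; substituting into the one remaining equation that mentions X gives: pair(p(Q, n), p(k, 1)) = pair(p(pair(n, k), n), p(k, 1)).
Delete trivial equation a = a.
Decompose pair/2: p(Q, n) = p(pair(n, k), n),  p(k, 1) = p(k, 1).
Decompose p/2: Q = pair(n, k),  n = n.
Bind Q := pair(n, k); no other remaining equation mentions Q.
Delete trivial equation n = n.
Delete trivial equation p(k, 1) = p(k, 1).
MGU = { X := k, Q := pair(n, k) }, so Q := pair(n, k).

pair(n, k)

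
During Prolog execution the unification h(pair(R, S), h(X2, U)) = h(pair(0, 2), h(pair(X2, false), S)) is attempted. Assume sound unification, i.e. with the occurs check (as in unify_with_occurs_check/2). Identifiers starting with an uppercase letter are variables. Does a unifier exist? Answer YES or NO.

Decompose h/2: pair(R, S) = pair(0, 2),  h(X2, U) = h(pair(X2, false), S).
Decompose pair/2: R = 0,  S = 2.
Bind R := 0; no other remaining equation mentions R.
Bind S := 2; substituting into the remaining equation gives: h(X2, U) = h(pair(X2, false), 2).
Decompose h/2: X2 = pair(X2, false),  U = 2.
Occurs check fails: X2 occurs in pair(X2, false); the equation X2 = pair(X2, false) has no finite solution.

NO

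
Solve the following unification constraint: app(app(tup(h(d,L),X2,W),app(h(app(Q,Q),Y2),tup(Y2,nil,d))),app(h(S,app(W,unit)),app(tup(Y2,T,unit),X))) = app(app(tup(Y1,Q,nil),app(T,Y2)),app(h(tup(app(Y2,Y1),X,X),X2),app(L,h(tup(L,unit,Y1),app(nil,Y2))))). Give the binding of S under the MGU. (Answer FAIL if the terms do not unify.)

FAIL

Decompose app/2: app(tup(h(d,L),X2,W),app(h(app(Q,Q),Y2),tup(Y2,nil,d))) = app(tup(Y1,Q,nil),app(T,Y2)),  app(h(S,app(W,unit)),app(tup(Y2,T,unit),X)) = app(h(tup(app(Y2,Y1),X,X),X2),app(L,h(tup(L,unit,Y1),app(nil,Y2)))).
Decompose app/2: tup(h(d,L),X2,W) = tup(Y1,Q,nil),  app(h(app(Q,Q),Y2),tup(Y2,nil,d)) = app(T,Y2).
Decompose tup/3: h(d,L) = Y1,  X2 = Q,  W = nil.
Bind Y1 := h(d,L); substituting into the one remaining equation that mentions Y1 gives: app(h(S,app(W,unit)),app(tup(Y2,T,unit),X)) = app(h(tup(app(Y2,h(d,L)),X,X),X2),app(L,h(tup(L,unit,h(d,L)),app(nil,Y2)))).
Bind X2 := Q; substituting into the one remaining equation that mentions X2 gives: app(h(S,app(W,unit)),app(tup(Y2,T,unit),X)) = app(h(tup(app(Y2,h(d,L)),X,X),Q),app(L,h(tup(L,unit,h(d,L)),app(nil,Y2)))).
Bind W := nil; substituting into the one remaining equation that mentions W gives: app(h(S,app(nil,unit)),app(tup(Y2,T,unit),X)) = app(h(tup(app(Y2,h(d,L)),X,X),Q),app(L,h(tup(L,unit,h(d,L)),app(nil,Y2)))).
Decompose app/2: h(app(Q,Q),Y2) = T,  tup(Y2,nil,d) = Y2.
Bind T := h(app(Q,Q),Y2); substituting into the one remaining equation that mentions T gives: app(h(S,app(nil,unit)),app(tup(Y2,h(app(Q,Q),Y2),unit),X)) = app(h(tup(app(Y2,h(d,L)),X,X),Q),app(L,h(tup(L,unit,h(d,L)),app(nil,Y2)))).
Occurs check fails: Y2 occurs in tup(Y2,nil,d); the equation Y2 = tup(Y2,nil,d) has no finite solution.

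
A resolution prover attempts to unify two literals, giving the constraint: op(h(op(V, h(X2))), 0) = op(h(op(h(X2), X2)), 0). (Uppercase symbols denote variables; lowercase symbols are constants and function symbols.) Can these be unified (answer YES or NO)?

Decompose op/2: h(op(V, h(X2))) = h(op(h(X2), X2)),  0 = 0.
Decompose h/1: op(V, h(X2)) = op(h(X2), X2).
Decompose op/2: V = h(X2),  h(X2) = X2.
Bind V := h(X2); no other remaining equation mentions V.
Occurs check fails: X2 occurs in h(X2); the equation X2 = h(X2) has no finite solution.

NO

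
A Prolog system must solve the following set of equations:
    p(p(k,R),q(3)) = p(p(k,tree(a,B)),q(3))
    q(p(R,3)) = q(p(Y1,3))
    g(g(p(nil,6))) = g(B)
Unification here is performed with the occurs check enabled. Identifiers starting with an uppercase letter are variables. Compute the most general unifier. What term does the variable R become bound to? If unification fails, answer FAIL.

Decompose p/2: p(k,R) = p(k,tree(a,B)),  q(3) = q(3).
Decompose p/2: k = k,  R = tree(a,B).
Delete trivial equation k = k.
Bind R := tree(a,B); substituting into the one remaining equation that mentions R gives: q(p(tree(a,B),3)) = q(p(Y1,3)).
Delete trivial equation q(3) = q(3).
Decompose q/1: p(tree(a,B),3) = p(Y1,3).
Decompose p/2: tree(a,B) = Y1,  3 = 3.
Bind Y1 := tree(a,B); no other remaining equation mentions Y1.
Delete trivial equation 3 = 3.
Decompose g/1: g(p(nil,6)) = B.
Bind B := g(p(nil,6)). Substituting into the earlier bindings gives R := tree(a,g(p(nil,6))), Y1 := tree(a,g(p(nil,6))).
MGU = { R -> tree(a,g(p(nil,6))), Y1 -> tree(a,g(p(nil,6))), B -> g(p(nil,6)) }, so R -> tree(a,g(p(nil,6))).

tree(a,g(p(nil,6)))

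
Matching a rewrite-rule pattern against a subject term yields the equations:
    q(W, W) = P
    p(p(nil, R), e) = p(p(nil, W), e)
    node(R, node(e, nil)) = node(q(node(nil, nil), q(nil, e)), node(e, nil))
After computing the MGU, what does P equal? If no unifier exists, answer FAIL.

Bind P := q(W, W); no other remaining equation mentions P.
Decompose p/2: p(nil, R) = p(nil, W),  e = e.
Decompose p/2: nil = nil,  R = W.
Delete trivial equation nil = nil.
Bind R := W; substituting into the one remaining equation that mentions R gives: node(W, node(e, nil)) = node(q(node(nil, nil), q(nil, e)), node(e, nil)).
Delete trivial equation e = e.
Decompose node/2: W = q(node(nil, nil), q(nil, e)),  node(e, nil) = node(e, nil).
Bind W := q(node(nil, nil), q(nil, e)); no other remaining equation mentions W. Substituting into the earlier bindings gives P := q(q(node(nil, nil), q(nil, e)), q(node(nil, nil), q(nil, e))), R := q(node(nil, nil), q(nil, e)).
Delete trivial equation node(e, nil) = node(e, nil).
MGU = { P -> q(q(node(nil, nil), q(nil, e)), q(node(nil, nil), q(nil, e))), R -> q(node(nil, nil), q(nil, e)), W -> q(node(nil, nil), q(nil, e)) }, so P -> q(q(node(nil, nil), q(nil, e)), q(node(nil, nil), q(nil, e))).

q(q(node(nil, nil), q(nil, e)), q(node(nil, nil), q(nil, e)))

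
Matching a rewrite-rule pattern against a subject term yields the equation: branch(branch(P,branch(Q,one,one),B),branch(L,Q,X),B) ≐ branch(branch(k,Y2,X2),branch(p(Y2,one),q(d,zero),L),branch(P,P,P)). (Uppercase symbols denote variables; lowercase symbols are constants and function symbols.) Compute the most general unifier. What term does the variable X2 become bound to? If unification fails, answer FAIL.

Decompose branch/3: branch(P,branch(Q,one,one),B) ≐ branch(k,Y2,X2),  branch(L,Q,X) ≐ branch(p(Y2,one),q(d,zero),L),  B ≐ branch(P,P,P).
Decompose branch/3: P ≐ k,  branch(Q,one,one) ≐ Y2,  B ≐ X2.
Bind P := k; substituting into the one remaining equation that mentions P gives: B ≐ branch(k,k,k).
Bind Y2 := branch(Q,one,one); substituting into the one remaining equation that mentions Y2 gives: branch(L,Q,X) ≐ branch(p(branch(Q,one,one),one),q(d,zero),L).
Bind B := X2; substituting into the one remaining equation that mentions B gives: X2 ≐ branch(k,k,k).
Decompose branch/3: L ≐ p(branch(Q,one,one),one),  Q ≐ q(d,zero),  X ≐ L.
Bind L := p(branch(Q,one,one),one); substituting into the one remaining equation that mentions L gives: X ≐ p(branch(Q,one,one),one).
Bind Q := q(d,zero); substituting into the one remaining equation that mentions Q gives: X ≐ p(branch(q(d,zero),one,one),one). Substituting into the earlier bindings gives Y2 := branch(q(d,zero),one,one), L := p(branch(q(d,zero),one,one),one).
Bind X := p(branch(q(d,zero),one,one),one); no other remaining equation mentions X.
Bind X2 := branch(k,k,k). Substituting into the earlier binding gives B := branch(k,k,k).
MGU = { P := k, Y2 := branch(q(d,zero),one,one), B := branch(k,k,k), L := p(branch(q(d,zero),one,one),one), Q := q(d,zero), X := p(branch(q(d,zero),one,one),one), X2 := branch(k,k,k) }, so X2 := branch(k,k,k).

branch(k,k,k)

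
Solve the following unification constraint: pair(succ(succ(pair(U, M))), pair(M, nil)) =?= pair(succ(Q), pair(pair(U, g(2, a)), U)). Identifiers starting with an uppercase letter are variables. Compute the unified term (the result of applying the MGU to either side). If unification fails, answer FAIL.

pair(succ(succ(pair(nil, pair(nil, g(2, a))))), pair(pair(nil, g(2, a)), nil))

Decompose pair/2: succ(succ(pair(U, M))) =?= succ(Q),  pair(M, nil) =?= pair(pair(U, g(2, a)), U).
Decompose succ/1: succ(pair(U, M)) =?= Q.
Bind Q := succ(pair(U, M)); no other remaining equation mentions Q.
Decompose pair/2: M =?= pair(U, g(2, a)),  nil =?= U.
Bind M := pair(U, g(2, a)); no other remaining equation mentions M. Substituting into the earlier binding gives Q := succ(pair(U, pair(U, g(2, a)))).
Bind U := nil. Substituting into the earlier bindings gives Q := succ(pair(nil, pair(nil, g(2, a)))), M := pair(nil, g(2, a)).
Applying the MGU to either side gives pair(succ(succ(pair(nil, pair(nil, g(2, a))))), pair(pair(nil, g(2, a)), nil)).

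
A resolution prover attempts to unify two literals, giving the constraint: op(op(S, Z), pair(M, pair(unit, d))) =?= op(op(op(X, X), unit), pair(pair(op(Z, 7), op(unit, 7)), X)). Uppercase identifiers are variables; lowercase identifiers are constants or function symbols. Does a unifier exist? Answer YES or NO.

Decompose op/2: op(S, Z) =?= op(op(X, X), unit),  pair(M, pair(unit, d)) =?= pair(pair(op(Z, 7), op(unit, 7)), X).
Decompose op/2: S =?= op(X, X),  Z =?= unit.
Bind S := op(X, X); no other remaining equation mentions S.
Bind Z := unit; substituting into the remaining equation gives: pair(M, pair(unit, d)) =?= pair(pair(op(unit, 7), op(unit, 7)), X).
Decompose pair/2: M =?= pair(op(unit, 7), op(unit, 7)),  pair(unit, d) =?= X.
Bind M := pair(op(unit, 7), op(unit, 7)); no other remaining equation mentions M.
Bind X := pair(unit, d). Substituting into the earlier binding gives S := op(pair(unit, d), pair(unit, d)).
No equations remain and no clash or occurs-check failure arose, so a unifier exists.

YES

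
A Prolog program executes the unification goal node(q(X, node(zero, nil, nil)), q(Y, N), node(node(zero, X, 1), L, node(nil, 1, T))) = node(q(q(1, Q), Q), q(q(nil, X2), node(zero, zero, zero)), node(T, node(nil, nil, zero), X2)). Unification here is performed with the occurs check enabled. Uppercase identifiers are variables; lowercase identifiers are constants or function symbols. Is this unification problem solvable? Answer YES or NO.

YES

Decompose node/3: q(X, node(zero, nil, nil)) = q(q(1, Q), Q),  q(Y, N) = q(q(nil, X2), node(zero, zero, zero)),  node(node(zero, X, 1), L, node(nil, 1, T)) = node(T, node(nil, nil, zero), X2).
Decompose q/2: X = q(1, Q),  node(zero, nil, nil) = Q.
Bind X := q(1, Q); substituting into the one remaining equation that mentions X gives: node(node(zero, q(1, Q), 1), L, node(nil, 1, T)) = node(T, node(nil, nil, zero), X2).
Bind Q := node(zero, nil, nil); substituting into the one remaining equation that mentions Q gives: node(node(zero, q(1, node(zero, nil, nil)), 1), L, node(nil, 1, T)) = node(T, node(nil, nil, zero), X2). Substituting into the earlier binding gives X := q(1, node(zero, nil, nil)).
Decompose q/2: Y = q(nil, X2),  N = node(zero, zero, zero).
Bind Y := q(nil, X2); no other remaining equation mentions Y.
Bind N := node(zero, zero, zero); no other remaining equation mentions N.
Decompose node/3: node(zero, q(1, node(zero, nil, nil)), 1) = T,  L = node(nil, nil, zero),  node(nil, 1, T) = X2.
Bind T := node(zero, q(1, node(zero, nil, nil)), 1); substituting into the one remaining equation that mentions T gives: node(nil, 1, node(zero, q(1, node(zero, nil, nil)), 1)) = X2.
Bind L := node(nil, nil, zero); no other remaining equation mentions L.
Bind X2 := node(nil, 1, node(zero, q(1, node(zero, nil, nil)), 1)). Substituting into the earlier binding gives Y := q(nil, node(nil, 1, node(zero, q(1, node(zero, nil, nil)), 1))).
No equations remain and no clash or occurs-check failure arose, so a unifier exists.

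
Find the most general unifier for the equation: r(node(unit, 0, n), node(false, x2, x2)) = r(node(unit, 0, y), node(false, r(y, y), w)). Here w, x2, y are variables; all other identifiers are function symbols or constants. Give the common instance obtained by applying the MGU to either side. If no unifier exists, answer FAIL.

Decompose r/2: node(unit, 0, n) = node(unit, 0, y),  node(false, x2, x2) = node(false, r(y, y), w).
Decompose node/3: unit = unit,  0 = 0,  n = y.
Delete trivial equation unit = unit.
Delete trivial equation 0 = 0.
Bind y := n; substituting into the remaining equation gives: node(false, x2, x2) = node(false, r(n, n), w).
Decompose node/3: false = false,  x2 = r(n, n),  x2 = w.
Delete trivial equation false = false.
Bind x2 := r(n, n); substituting into the remaining equation gives: r(n, n) = w.
Bind w := r(n, n).
Applying the MGU to either side gives r(node(unit, 0, n), node(false, r(n, n), r(n, n))).

r(node(unit, 0, n), node(false, r(n, n), r(n, n)))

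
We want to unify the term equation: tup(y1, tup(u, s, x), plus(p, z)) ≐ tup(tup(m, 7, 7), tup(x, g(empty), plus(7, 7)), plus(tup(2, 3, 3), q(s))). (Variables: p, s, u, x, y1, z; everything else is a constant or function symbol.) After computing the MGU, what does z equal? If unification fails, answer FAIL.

q(g(empty))

Decompose tup/3: y1 ≐ tup(m, 7, 7),  tup(u, s, x) ≐ tup(x, g(empty), plus(7, 7)),  plus(p, z) ≐ plus(tup(2, 3, 3), q(s)).
Bind y1 := tup(m, 7, 7); no other remaining equation mentions y1.
Decompose tup/3: u ≐ x,  s ≐ g(empty),  x ≐ plus(7, 7).
Bind u := x; no other remaining equation mentions u.
Bind s := g(empty); substituting into the one remaining equation that mentions s gives: plus(p, z) ≐ plus(tup(2, 3, 3), q(g(empty))).
Bind x := plus(7, 7); no other remaining equation mentions x. Substituting into the earlier binding gives u := plus(7, 7).
Decompose plus/2: p ≐ tup(2, 3, 3),  z ≐ q(g(empty)).
Bind p := tup(2, 3, 3); no other remaining equation mentions p.
Bind z := q(g(empty)).
MGU = { y1 -> tup(m, 7, 7), u -> plus(7, 7), s -> g(empty), x -> plus(7, 7), p -> tup(2, 3, 3), z -> q(g(empty)) }, so z -> q(g(empty)).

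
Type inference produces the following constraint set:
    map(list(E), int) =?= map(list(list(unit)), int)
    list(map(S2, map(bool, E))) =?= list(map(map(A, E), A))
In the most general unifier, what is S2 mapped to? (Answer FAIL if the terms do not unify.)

map(map(bool, list(unit)), list(unit))

Decompose map/2: list(E) =?= list(list(unit)),  int =?= int.
Decompose list/1: E =?= list(unit).
Bind E := list(unit); substituting into the one remaining equation that mentions E gives: list(map(S2, map(bool, list(unit)))) =?= list(map(map(A, list(unit)), A)).
Delete trivial equation int =?= int.
Decompose list/1: map(S2, map(bool, list(unit))) =?= map(map(A, list(unit)), A).
Decompose map/2: S2 =?= map(A, list(unit)),  map(bool, list(unit)) =?= A.
Bind S2 := map(A, list(unit)); no other remaining equation mentions S2.
Bind A := map(bool, list(unit)). Substituting into the earlier binding gives S2 := map(map(bool, list(unit)), list(unit)).
MGU = { E -> list(unit), S2 -> map(map(bool, list(unit)), list(unit)), A -> map(bool, list(unit)) }, so S2 -> map(map(bool, list(unit)), list(unit)).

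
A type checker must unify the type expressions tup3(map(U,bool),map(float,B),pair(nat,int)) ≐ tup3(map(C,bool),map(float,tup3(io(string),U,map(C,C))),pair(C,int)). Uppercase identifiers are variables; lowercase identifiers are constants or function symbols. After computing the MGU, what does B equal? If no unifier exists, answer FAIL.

Decompose tup3/3: map(U,bool) ≐ map(C,bool),  map(float,B) ≐ map(float,tup3(io(string),U,map(C,C))),  pair(nat,int) ≐ pair(C,int).
Decompose map/2: U ≐ C,  bool ≐ bool.
Bind U := C; substituting into the one remaining equation that mentions U gives: map(float,B) ≐ map(float,tup3(io(string),C,map(C,C))).
Delete trivial equation bool ≐ bool.
Decompose map/2: float ≐ float,  B ≐ tup3(io(string),C,map(C,C)).
Delete trivial equation float ≐ float.
Bind B := tup3(io(string),C,map(C,C)); no other remaining equation mentions B.
Decompose pair/2: nat ≐ C,  int ≐ int.
Bind C := nat; no other remaining equation mentions C. Substituting into the earlier bindings gives U := nat, B := tup3(io(string),nat,map(nat,nat)).
Delete trivial equation int ≐ int.
MGU = { U := nat, B := tup3(io(string),nat,map(nat,nat)), C := nat }, so B := tup3(io(string),nat,map(nat,nat)).

tup3(io(string),nat,map(nat,nat))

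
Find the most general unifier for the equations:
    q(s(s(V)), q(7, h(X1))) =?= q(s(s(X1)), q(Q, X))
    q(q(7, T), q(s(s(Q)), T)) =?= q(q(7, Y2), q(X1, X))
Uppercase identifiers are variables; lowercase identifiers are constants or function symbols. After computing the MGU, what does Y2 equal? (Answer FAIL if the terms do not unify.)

Decompose q/2: s(s(V)) =?= s(s(X1)),  q(7, h(X1)) =?= q(Q, X).
Decompose s/1: s(V) =?= s(X1).
Decompose s/1: V =?= X1.
Bind V := X1; no other remaining equation mentions V.
Decompose q/2: 7 =?= Q,  h(X1) =?= X.
Bind Q := 7; substituting into the one remaining equation that mentions Q gives: q(q(7, T), q(s(s(7)), T)) =?= q(q(7, Y2), q(X1, X)).
Bind X := h(X1); substituting into the remaining equation gives: q(q(7, T), q(s(s(7)), T)) =?= q(q(7, Y2), q(X1, h(X1))).
Decompose q/2: q(7, T) =?= q(7, Y2),  q(s(s(7)), T) =?= q(X1, h(X1)).
Decompose q/2: 7 =?= 7,  T =?= Y2.
Delete trivial equation 7 =?= 7.
Bind T := Y2; substituting into the remaining equation gives: q(s(s(7)), Y2) =?= q(X1, h(X1)).
Decompose q/2: s(s(7)) =?= X1,  Y2 =?= h(X1).
Bind X1 := s(s(7)); substituting into the remaining equation gives: Y2 =?= h(s(s(7))). Substituting into the earlier bindings gives V := s(s(7)), X := h(s(s(7))).
Bind Y2 := h(s(s(7))). Substituting into the earlier binding gives T := h(s(s(7))).
MGU = { V ↦ s(s(7)), Q ↦ 7, X ↦ h(s(s(7))), T ↦ h(s(s(7))), X1 ↦ s(s(7)), Y2 ↦ h(s(s(7))) }, so Y2 ↦ h(s(s(7))).

h(s(s(7)))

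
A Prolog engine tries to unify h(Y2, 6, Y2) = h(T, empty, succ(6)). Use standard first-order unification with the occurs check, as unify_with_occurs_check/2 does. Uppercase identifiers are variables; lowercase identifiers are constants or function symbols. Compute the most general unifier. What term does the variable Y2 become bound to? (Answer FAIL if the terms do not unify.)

FAIL

Decompose h/3: Y2 = T,  6 = empty,  Y2 = succ(6).
Bind Y2 := T; substituting into the one remaining equation that mentions Y2 gives: T = succ(6).
Clash: constants 6 and empty differ; no unifier exists.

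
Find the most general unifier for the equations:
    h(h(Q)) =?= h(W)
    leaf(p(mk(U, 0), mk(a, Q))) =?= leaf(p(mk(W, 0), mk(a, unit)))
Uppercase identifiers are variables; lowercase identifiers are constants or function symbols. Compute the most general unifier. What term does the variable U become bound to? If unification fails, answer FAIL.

h(unit)

Decompose h/1: h(Q) =?= W.
Bind W := h(Q); substituting into the remaining equation gives: leaf(p(mk(U, 0), mk(a, Q))) =?= leaf(p(mk(h(Q), 0), mk(a, unit))).
Decompose leaf/1: p(mk(U, 0), mk(a, Q)) =?= p(mk(h(Q), 0), mk(a, unit)).
Decompose p/2: mk(U, 0) =?= mk(h(Q), 0),  mk(a, Q) =?= mk(a, unit).
Decompose mk/2: U =?= h(Q),  0 =?= 0.
Bind U := h(Q); no other remaining equation mentions U.
Delete trivial equation 0 =?= 0.
Decompose mk/2: a =?= a,  Q =?= unit.
Delete trivial equation a =?= a.
Bind Q := unit. Substituting into the earlier bindings gives W := h(unit), U := h(unit).
MGU = { W := h(unit), U := h(unit), Q := unit }, so U := h(unit).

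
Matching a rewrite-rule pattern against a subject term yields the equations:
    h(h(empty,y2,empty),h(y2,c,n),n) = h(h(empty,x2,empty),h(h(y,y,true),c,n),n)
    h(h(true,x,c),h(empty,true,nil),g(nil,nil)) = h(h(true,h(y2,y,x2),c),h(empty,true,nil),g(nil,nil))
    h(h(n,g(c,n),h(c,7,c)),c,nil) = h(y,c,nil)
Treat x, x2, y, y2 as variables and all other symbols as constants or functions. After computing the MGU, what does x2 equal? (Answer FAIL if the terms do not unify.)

h(h(n,g(c,n),h(c,7,c)),h(n,g(c,n),h(c,7,c)),true)

Decompose h/3: h(empty,y2,empty) = h(empty,x2,empty),  h(y2,c,n) = h(h(y,y,true),c,n),  n = n.
Decompose h/3: empty = empty,  y2 = x2,  empty = empty.
Delete trivial equation empty = empty.
Bind y2 := x2; substituting into the 2 remaining equations that mention y2 gives: h(x2,c,n) = h(h(y,y,true),c,n),  h(h(true,x,c),h(empty,true,nil),g(nil,nil)) = h(h(true,h(x2,y,x2),c),h(empty,true,nil),g(nil,nil)).
Delete trivial equation empty = empty.
Decompose h/3: x2 = h(y,y,true),  c = c,  n = n.
Bind x2 := h(y,y,true); substituting into the one remaining equation that mentions x2 gives: h(h(true,x,c),h(empty,true,nil),g(nil,nil)) = h(h(true,h(h(y,y,true),y,h(y,y,true)),c),h(empty,true,nil),g(nil,nil)). Substituting into the earlier binding gives y2 := h(y,y,true).
Delete trivial equation c = c.
Delete trivial equation n = n.
Delete trivial equation n = n.
Decompose h/3: h(true,x,c) = h(true,h(h(y,y,true),y,h(y,y,true)),c),  h(empty,true,nil) = h(empty,true,nil),  g(nil,nil) = g(nil,nil).
Decompose h/3: true = true,  x = h(h(y,y,true),y,h(y,y,true)),  c = c.
Delete trivial equation true = true.
Bind x := h(h(y,y,true),y,h(y,y,true)); no other remaining equation mentions x.
Delete trivial equation c = c.
Delete trivial equation h(empty,true,nil) = h(empty,true,nil).
Delete trivial equation g(nil,nil) = g(nil,nil).
Decompose h/3: h(n,g(c,n),h(c,7,c)) = y,  c = c,  nil = nil.
Bind y := h(n,g(c,n),h(c,7,c)); no other remaining equation mentions y. Substituting into the earlier bindings gives y2 := h(h(n,g(c,n),h(c,7,c)),h(n,g(c,n),h(c,7,c)),true), x2 := h(h(n,g(c,n),h(c,7,c)),h(n,g(c,n),h(c,7,c)),true), x := h(h(h(n,g(c,n),h(c,7,c)),h(n,g(c,n),h(c,7,c)),true),h(n,g(c,n),h(c,7,c)),h(h(n,g(c,n),h(c,7,c)),h(n,g(c,n),h(c,7,c)),true)).
Delete trivial equation c = c.
Delete trivial equation nil = nil.
MGU = { y2 -> h(h(n,g(c,n),h(c,7,c)),h(n,g(c,n),h(c,7,c)),true), x2 -> h(h(n,g(c,n),h(c,7,c)),h(n,g(c,n),h(c,7,c)),true), x -> h(h(h(n,g(c,n),h(c,7,c)),h(n,g(c,n),h(c,7,c)),true),h(n,g(c,n),h(c,7,c)),h(h(n,g(c,n),h(c,7,c)),h(n,g(c,n),h(c,7,c)),true)), y -> h(n,g(c,n),h(c,7,c)) }, so x2 -> h(h(n,g(c,n),h(c,7,c)),h(n,g(c,n),h(c,7,c)),true).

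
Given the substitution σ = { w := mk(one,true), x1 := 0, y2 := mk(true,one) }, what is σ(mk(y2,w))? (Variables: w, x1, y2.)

mk(mk(true,one),mk(one,true))

Replace each occurrence of w with mk(one,true).
Replace each occurrence of y2 with mk(true,one).
Result: mk(mk(true,one),mk(one,true)).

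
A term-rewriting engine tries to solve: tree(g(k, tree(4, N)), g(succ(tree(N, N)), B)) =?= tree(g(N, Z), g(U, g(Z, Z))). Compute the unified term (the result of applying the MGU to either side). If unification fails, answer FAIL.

Decompose tree/2: g(k, tree(4, N)) =?= g(N, Z),  g(succ(tree(N, N)), B) =?= g(U, g(Z, Z)).
Decompose g/2: k =?= N,  tree(4, N) =?= Z.
Bind N := k; substituting into the remaining equations gives: tree(4, k) =?= Z,  g(succ(tree(k, k)), B) =?= g(U, g(Z, Z)).
Bind Z := tree(4, k); substituting into the remaining equation gives: g(succ(tree(k, k)), B) =?= g(U, g(tree(4, k), tree(4, k))).
Decompose g/2: succ(tree(k, k)) =?= U,  B =?= g(tree(4, k), tree(4, k)).
Bind U := succ(tree(k, k)); no other remaining equation mentions U.
Bind B := g(tree(4, k), tree(4, k)).
Applying the MGU to either side gives tree(g(k, tree(4, k)), g(succ(tree(k, k)), g(tree(4, k), tree(4, k)))).

tree(g(k, tree(4, k)), g(succ(tree(k, k)), g(tree(4, k), tree(4, k))))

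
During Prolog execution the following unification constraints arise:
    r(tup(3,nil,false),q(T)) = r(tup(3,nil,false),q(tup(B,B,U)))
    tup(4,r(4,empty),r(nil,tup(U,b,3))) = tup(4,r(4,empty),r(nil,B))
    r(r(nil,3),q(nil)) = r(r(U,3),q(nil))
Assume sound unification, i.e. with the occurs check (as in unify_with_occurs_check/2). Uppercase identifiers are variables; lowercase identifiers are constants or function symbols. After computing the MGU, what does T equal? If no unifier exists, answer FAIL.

tup(tup(nil,b,3),tup(nil,b,3),nil)

Decompose r/2: tup(3,nil,false) = tup(3,nil,false),  q(T) = q(tup(B,B,U)).
Delete trivial equation tup(3,nil,false) = tup(3,nil,false).
Decompose q/1: T = tup(B,B,U).
Bind T := tup(B,B,U); no other remaining equation mentions T.
Decompose tup/3: 4 = 4,  r(4,empty) = r(4,empty),  r(nil,tup(U,b,3)) = r(nil,B).
Delete trivial equation 4 = 4.
Delete trivial equation r(4,empty) = r(4,empty).
Decompose r/2: nil = nil,  tup(U,b,3) = B.
Delete trivial equation nil = nil.
Bind B := tup(U,b,3); no other remaining equation mentions B. Substituting into the earlier binding gives T := tup(tup(U,b,3),tup(U,b,3),U).
Decompose r/2: r(nil,3) = r(U,3),  q(nil) = q(nil).
Decompose r/2: nil = U,  3 = 3.
Bind U := nil; no other remaining equation mentions U. Substituting into the earlier bindings gives T := tup(tup(nil,b,3),tup(nil,b,3),nil), B := tup(nil,b,3).
Delete trivial equation 3 = 3.
Delete trivial equation q(nil) = q(nil).
MGU = { T ↦ tup(tup(nil,b,3),tup(nil,b,3),nil), B ↦ tup(nil,b,3), U ↦ nil }, so T ↦ tup(tup(nil,b,3),tup(nil,b,3),nil).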